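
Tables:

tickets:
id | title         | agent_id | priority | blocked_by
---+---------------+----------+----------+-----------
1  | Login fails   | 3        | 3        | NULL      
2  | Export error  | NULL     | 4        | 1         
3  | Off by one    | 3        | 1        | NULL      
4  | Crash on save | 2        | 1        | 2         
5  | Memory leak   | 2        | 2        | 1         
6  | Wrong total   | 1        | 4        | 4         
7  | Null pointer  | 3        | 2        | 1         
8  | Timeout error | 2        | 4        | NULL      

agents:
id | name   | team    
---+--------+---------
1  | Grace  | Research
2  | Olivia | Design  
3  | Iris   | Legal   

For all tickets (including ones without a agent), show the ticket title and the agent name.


LEFT JOIN keeps every row from tickets (the left table); where agent_id has no match in agents, the agent columns become NULL. Walk through each ticket:
  - ticket 1 (Login fails): agent_id=3 -> matches Iris
  - ticket 2 (Export error): agent_id=NULL, no match -> kept with NULL
  - ticket 3 (Off by one): agent_id=3 -> matches Iris
  - ticket 4 (Crash on save): agent_id=2 -> matches Olivia
  - ticket 5 (Memory leak): agent_id=2 -> matches Olivia
  - ticket 6 (Wrong total): agent_id=1 -> matches Grace
  - ticket 7 (Null pointer): agent_id=3 -> matches Iris
  - ticket 8 (Timeout error): agent_id=2 -> matches Olivia
All 8 rows appear; 1 has NULL agent.

SQL:
SELECT a.title, b.name AS agent
FROM tickets a
LEFT JOIN agents b ON a.agent_id = b.id

Result:
title         | agent 
--------------+-------
Login fails   | Iris  
Export error  | NULL  
Off by one    | Iris  
Crash on save | Olivia
Memory leak   | Olivia
Wrong total   | Grace 
Null pointer  | Iris  
Timeout error | Olivia


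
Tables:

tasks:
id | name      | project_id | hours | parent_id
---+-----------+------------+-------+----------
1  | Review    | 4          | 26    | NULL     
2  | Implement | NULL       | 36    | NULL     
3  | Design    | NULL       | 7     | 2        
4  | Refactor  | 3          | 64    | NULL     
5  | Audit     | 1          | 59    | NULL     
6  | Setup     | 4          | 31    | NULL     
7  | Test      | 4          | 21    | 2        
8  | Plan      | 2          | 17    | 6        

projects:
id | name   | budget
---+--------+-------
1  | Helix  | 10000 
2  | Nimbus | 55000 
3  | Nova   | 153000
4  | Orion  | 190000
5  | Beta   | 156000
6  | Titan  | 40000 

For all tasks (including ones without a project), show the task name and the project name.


LEFT JOIN keeps every row from tasks (the left table); where project_id has no match in projects, the project columns become NULL. Walk through each task:
  - task 1 (Review): project_id=4 -> matches Orion
  - task 2 (Implement): project_id=NULL, no match -> kept with NULL
  - task 3 (Design): project_id=NULL, no match -> kept with NULL
  - task 4 (Refactor): project_id=3 -> matches Nova
  - task 5 (Audit): project_id=1 -> matches Helix
  - task 6 (Setup): project_id=4 -> matches Orion
  - task 7 (Test): project_id=4 -> matches Orion
  - task 8 (Plan): project_id=2 -> matches Nimbus
All 8 rows appear; 2 have NULL project.

SQL:
SELECT a.name, b.name AS project
FROM tasks a
LEFT JOIN projects b ON a.project_id = b.id

Result:
name      | project
----------+--------
Review    | Orion  
Implement | NULL   
Design    | NULL   
Refactor  | Nova   
Audit     | Helix  
Setup     | Orion  
Test      | Orion  
Plan      | Nimbus 


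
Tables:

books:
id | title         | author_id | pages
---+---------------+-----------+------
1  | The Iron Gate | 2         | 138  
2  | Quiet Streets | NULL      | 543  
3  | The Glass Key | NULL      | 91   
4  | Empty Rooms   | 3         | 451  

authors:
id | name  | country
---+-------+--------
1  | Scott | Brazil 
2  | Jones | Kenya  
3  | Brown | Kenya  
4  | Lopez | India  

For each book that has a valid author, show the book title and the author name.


INNER JOIN keeps only books rows whose author_id matches an id in authors. Walk through each book:
  - book 1 (The Iron Gate): author_id=2 -> matches Jones
  - book 2 (Quiet Streets): author_id=NULL, no match -> dropped
  - book 3 (The Glass Key): author_id=NULL, no match -> dropped
  - book 4 (Empty Rooms): author_id=3 -> matches Brown
So 2 of 4 rows are dropped.

SQL:
SELECT a.title, b.name AS author
FROM books a
INNER JOIN authors b ON a.author_id = b.id

Result:
title         | author
--------------+-------
The Iron Gate | Jones 
Empty Rooms   | Brown 


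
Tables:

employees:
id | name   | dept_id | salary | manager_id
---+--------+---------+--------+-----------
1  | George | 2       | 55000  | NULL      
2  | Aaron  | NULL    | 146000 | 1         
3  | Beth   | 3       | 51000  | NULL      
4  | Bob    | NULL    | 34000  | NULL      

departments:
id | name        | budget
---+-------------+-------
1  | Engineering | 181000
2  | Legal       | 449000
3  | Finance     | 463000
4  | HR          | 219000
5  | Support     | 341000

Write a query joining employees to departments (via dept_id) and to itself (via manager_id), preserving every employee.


Two LEFT JOINs from the same base table employees: one to departments via dept_id, one to employees itself via manager_id. Both are LEFT so every employee is preserved.
Match against departments:
  - employee 1 (George): dept_id=2 -> matches Legal
  - employee 2 (Aaron): dept_id=NULL, no match -> kept with NULL
  - employee 3 (Beth): dept_id=3 -> matches Finance
  - employee 4 (Bob): dept_id=NULL, no match -> kept with NULL
Match against employees (self):
  - employee 1 (George): manager_id=NULL -> NULL
  - employee 2 (Aaron): manager_id=1 -> George
  - employee 3 (Beth): manager_id=NULL -> NULL
  - employee 4 (Bob): manager_id=NULL -> NULL

SQL:
SELECT a.name, b.name AS department, c.name AS manager
FROM employees a
LEFT JOIN departments b ON a.dept_id = b.id
LEFT JOIN employees c ON a.manager_id = c.id

Result:
name   | department | manager
-------+------------+--------
George | Legal      | NULL   
Aaron  | NULL       | George 
Beth   | Finance    | NULL   
Bob    | NULL       | NULL   


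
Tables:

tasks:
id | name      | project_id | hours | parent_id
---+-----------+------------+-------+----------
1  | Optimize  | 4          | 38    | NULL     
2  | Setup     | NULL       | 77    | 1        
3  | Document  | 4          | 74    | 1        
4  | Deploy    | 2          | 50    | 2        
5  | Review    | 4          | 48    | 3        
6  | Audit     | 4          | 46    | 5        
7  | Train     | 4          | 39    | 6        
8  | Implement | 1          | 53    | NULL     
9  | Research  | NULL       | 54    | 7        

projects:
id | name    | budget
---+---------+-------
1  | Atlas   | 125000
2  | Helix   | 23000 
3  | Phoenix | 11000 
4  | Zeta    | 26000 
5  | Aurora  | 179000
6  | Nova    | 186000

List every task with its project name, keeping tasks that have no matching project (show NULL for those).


LEFT JOIN keeps every row from tasks (the left table); where project_id has no match in projects, the project columns become NULL. Walk through each task:
  - task 1 (Optimize): project_id=4 -> matches Zeta
  - task 2 (Setup): project_id=NULL, no match -> kept with NULL
  - task 3 (Document): project_id=4 -> matches Zeta
  - task 4 (Deploy): project_id=2 -> matches Helix
  - task 5 (Review): project_id=4 -> matches Zeta
  - task 6 (Audit): project_id=4 -> matches Zeta
  - task 7 (Train): project_id=4 -> matches Zeta
  - task 8 (Implement): project_id=1 -> matches Atlas
  - task 9 (Research): project_id=NULL, no match -> kept with NULL
All 9 rows appear; 2 have NULL project.

SQL:
SELECT a.name, b.name AS project
FROM tasks a
LEFT JOIN projects b ON a.project_id = b.id

Result:
name      | project
----------+--------
Optimize  | Zeta   
Setup     | NULL   
Document  | Zeta   
Deploy    | Helix  
Review    | Zeta   
Audit     | Zeta   
Train     | Zeta   
Implement | Atlas  
Research  | NULL   


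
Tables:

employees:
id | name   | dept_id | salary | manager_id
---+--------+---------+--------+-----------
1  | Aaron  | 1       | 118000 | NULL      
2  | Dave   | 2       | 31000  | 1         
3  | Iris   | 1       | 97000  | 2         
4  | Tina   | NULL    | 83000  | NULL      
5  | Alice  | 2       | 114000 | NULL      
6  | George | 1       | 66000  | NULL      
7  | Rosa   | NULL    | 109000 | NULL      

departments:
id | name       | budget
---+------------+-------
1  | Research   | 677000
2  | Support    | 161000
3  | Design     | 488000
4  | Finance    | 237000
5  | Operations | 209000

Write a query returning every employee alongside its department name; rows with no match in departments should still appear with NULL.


LEFT JOIN keeps every row from employees (the left table); where dept_id has no match in departments, the department columns become NULL. Walk through each employee:
  - employee 1 (Aaron): dept_id=1 -> matches Research
  - employee 2 (Dave): dept_id=2 -> matches Support
  - employee 3 (Iris): dept_id=1 -> matches Research
  - employee 4 (Tina): dept_id=NULL, no match -> kept with NULL
  - employee 5 (Alice): dept_id=2 -> matches Support
  - employee 6 (George): dept_id=1 -> matches Research
  - employee 7 (Rosa): dept_id=NULL, no match -> kept with NULL
All 7 rows appear; 2 have NULL department.

SQL:
SELECT a.name, b.name AS department
FROM employees a
LEFT JOIN departments b ON a.dept_id = b.id

Result:
name   | department
-------+-----------
Aaron  | Research  
Dave   | Support   
Iris   | Research  
Tina   | NULL      
Alice  | Support   
George | Research  
Rosa   | NULL      


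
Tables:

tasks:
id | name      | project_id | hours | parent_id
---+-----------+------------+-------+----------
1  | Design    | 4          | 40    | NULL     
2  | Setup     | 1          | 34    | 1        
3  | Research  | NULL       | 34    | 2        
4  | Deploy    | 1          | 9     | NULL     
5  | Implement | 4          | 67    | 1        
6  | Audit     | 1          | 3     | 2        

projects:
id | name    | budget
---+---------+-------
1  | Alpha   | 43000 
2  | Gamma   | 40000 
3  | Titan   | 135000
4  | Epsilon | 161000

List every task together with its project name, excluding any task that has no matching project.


INNER JOIN keeps only tasks rows whose project_id matches an id in projects. Walk through each task:
  - task 1 (Design): project_id=4 -> matches Epsilon
  - task 2 (Setup): project_id=1 -> matches Alpha
  - task 3 (Research): project_id=NULL, no match -> dropped
  - task 4 (Deploy): project_id=1 -> matches Alpha
  - task 5 (Implement): project_id=4 -> matches Epsilon
  - task 6 (Audit): project_id=1 -> matches Alpha
So 1 of 6 rows is dropped.

SQL:
SELECT a.name, b.name AS project
FROM tasks a
INNER JOIN projects b ON a.project_id = b.id

Result:
name      | project
----------+--------
Design    | Epsilon
Setup     | Alpha  
Deploy    | Alpha  
Implement | Epsilon
Audit     | Alpha  


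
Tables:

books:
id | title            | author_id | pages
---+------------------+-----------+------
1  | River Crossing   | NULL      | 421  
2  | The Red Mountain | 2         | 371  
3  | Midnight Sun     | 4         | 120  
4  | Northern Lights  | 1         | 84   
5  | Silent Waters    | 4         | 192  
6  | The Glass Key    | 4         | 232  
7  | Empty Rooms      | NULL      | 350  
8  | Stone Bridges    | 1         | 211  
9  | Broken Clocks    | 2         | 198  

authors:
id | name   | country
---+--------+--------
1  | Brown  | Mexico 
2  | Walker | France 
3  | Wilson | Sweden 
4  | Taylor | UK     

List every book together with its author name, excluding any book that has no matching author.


INNER JOIN keeps only books rows whose author_id matches an id in authors. Walk through each book:
  - book 1 (River Crossing): author_id=NULL, no match -> dropped
  - book 2 (The Red Mountain): author_id=2 -> matches Walker
  - book 3 (Midnight Sun): author_id=4 -> matches Taylor
  - book 4 (Northern Lights): author_id=1 -> matches Brown
  - book 5 (Silent Waters): author_id=4 -> matches Taylor
  - book 6 (The Glass Key): author_id=4 -> matches Taylor
  - book 7 (Empty Rooms): author_id=NULL, no match -> dropped
  - book 8 (Stone Bridges): author_id=1 -> matches Brown
  - book 9 (Broken Clocks): author_id=2 -> matches Walker
So 2 of 9 rows are dropped.

SQL:
SELECT a.title, b.name AS author
FROM books a
INNER JOIN authors b ON a.author_id = b.id

Result:
title            | author
-----------------+-------
The Red Mountain | Walker
Midnight Sun     | Taylor
Northern Lights  | Brown 
Silent Waters    | Taylor
The Glass Key    | Taylor
Stone Bridges    | Brown 
Broken Clocks    | Walker


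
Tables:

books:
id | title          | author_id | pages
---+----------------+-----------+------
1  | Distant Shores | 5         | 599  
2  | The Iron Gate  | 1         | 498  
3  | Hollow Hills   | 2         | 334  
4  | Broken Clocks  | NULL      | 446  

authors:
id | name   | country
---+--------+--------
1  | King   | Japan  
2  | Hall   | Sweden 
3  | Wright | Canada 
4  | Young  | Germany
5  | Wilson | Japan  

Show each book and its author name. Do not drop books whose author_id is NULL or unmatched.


LEFT JOIN keeps every row from books (the left table); where author_id has no match in authors, the author columns become NULL. Walk through each book:
  - book 1 (Distant Shores): author_id=5 -> matches Wilson
  - book 2 (The Iron Gate): author_id=1 -> matches King
  - book 3 (Hollow Hills): author_id=2 -> matches Hall
  - book 4 (Broken Clocks): author_id=NULL, no match -> kept with NULL
All 4 rows appear; 1 has NULL author.

SQL:
SELECT a.title, b.name AS author
FROM books a
LEFT JOIN authors b ON a.author_id = b.id

Result:
title          | author
---------------+-------
Distant Shores | Wilson
The Iron Gate  | King  
Hollow Hills   | Hall  
Broken Clocks  | NULL  


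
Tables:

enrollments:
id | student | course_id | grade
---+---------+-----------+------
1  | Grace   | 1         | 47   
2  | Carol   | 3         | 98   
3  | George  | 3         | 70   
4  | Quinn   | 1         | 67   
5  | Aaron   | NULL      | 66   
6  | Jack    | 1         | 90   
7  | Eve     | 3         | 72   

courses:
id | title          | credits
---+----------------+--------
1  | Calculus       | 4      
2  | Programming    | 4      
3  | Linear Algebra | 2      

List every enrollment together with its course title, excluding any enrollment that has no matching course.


INNER JOIN keeps only enrollments rows whose course_id matches an id in courses. Walk through each enrollment:
  - enrollment 1 (Grace): course_id=1 -> matches Calculus
  - enrollment 2 (Carol): course_id=3 -> matches Linear Algebra
  - enrollment 3 (George): course_id=3 -> matches Linear Algebra
  - enrollment 4 (Quinn): course_id=1 -> matches Calculus
  - enrollment 5 (Aaron): course_id=NULL, no match -> dropped
  - enrollment 6 (Jack): course_id=1 -> matches Calculus
  - enrollment 7 (Eve): course_id=3 -> matches Linear Algebra
So 1 of 7 rows is dropped.

SQL:
SELECT a.student, b.title AS course
FROM enrollments a
INNER JOIN courses b ON a.course_id = b.id

Result:
student | course        
--------+---------------
Grace   | Calculus      
Carol   | Linear Algebra
George  | Linear Algebra
Quinn   | Calculus      
Jack    | Calculus      
Eve     | Linear Algebra


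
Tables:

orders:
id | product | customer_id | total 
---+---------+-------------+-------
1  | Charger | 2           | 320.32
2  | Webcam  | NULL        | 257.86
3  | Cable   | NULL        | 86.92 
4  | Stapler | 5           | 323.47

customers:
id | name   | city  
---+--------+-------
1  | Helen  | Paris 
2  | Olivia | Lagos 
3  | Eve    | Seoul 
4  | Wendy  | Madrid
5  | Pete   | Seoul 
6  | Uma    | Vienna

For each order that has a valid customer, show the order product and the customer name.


INNER JOIN keeps only orders rows whose customer_id matches an id in customers. Walk through each order:
  - order 1 (Charger): customer_id=2 -> matches Olivia
  - order 2 (Webcam): customer_id=NULL, no match -> dropped
  - order 3 (Cable): customer_id=NULL, no match -> dropped
  - order 4 (Stapler): customer_id=5 -> matches Pete
So 2 of 4 rows are dropped.

SQL:
SELECT a.product, b.name AS customer
FROM orders a
INNER JOIN customers b ON a.customer_id = b.id

Result:
product | customer
--------+---------
Charger | Olivia  
Stapler | Pete    


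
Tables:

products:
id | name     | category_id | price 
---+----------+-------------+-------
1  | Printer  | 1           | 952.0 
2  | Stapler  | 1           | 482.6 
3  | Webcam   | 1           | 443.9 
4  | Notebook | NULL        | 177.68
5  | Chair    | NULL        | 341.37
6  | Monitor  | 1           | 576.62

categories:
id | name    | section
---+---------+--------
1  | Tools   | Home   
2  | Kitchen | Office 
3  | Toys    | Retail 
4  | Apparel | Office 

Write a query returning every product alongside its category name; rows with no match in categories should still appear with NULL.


LEFT JOIN keeps every row from products (the left table); where category_id has no match in categories, the category columns become NULL. Walk through each product:
  - product 1 (Printer): category_id=1 -> matches Tools
  - product 2 (Stapler): category_id=1 -> matches Tools
  - product 3 (Webcam): category_id=1 -> matches Tools
  - product 4 (Notebook): category_id=NULL, no match -> kept with NULL
  - product 5 (Chair): category_id=NULL, no match -> kept with NULL
  - product 6 (Monitor): category_id=1 -> matches Tools
All 6 rows appear; 2 have NULL category.

SQL:
SELECT a.name, b.name AS category
FROM products a
LEFT JOIN categories b ON a.category_id = b.id

Result:
name     | category
---------+---------
Printer  | Tools   
Stapler  | Tools   
Webcam   | Tools   
Notebook | NULL    
Chair    | NULL    
Monitor  | Tools   


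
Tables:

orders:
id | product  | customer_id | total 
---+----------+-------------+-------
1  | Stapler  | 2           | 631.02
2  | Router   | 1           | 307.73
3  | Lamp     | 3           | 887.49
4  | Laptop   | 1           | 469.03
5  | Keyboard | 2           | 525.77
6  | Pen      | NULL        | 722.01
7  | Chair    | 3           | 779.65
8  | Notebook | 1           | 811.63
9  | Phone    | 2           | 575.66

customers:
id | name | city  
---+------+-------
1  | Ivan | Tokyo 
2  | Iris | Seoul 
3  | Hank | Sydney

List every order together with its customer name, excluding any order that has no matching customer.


INNER JOIN keeps only orders rows whose customer_id matches an id in customers. Walk through each order:
  - order 1 (Stapler): customer_id=2 -> matches Iris
  - order 2 (Router): customer_id=1 -> matches Ivan
  - order 3 (Lamp): customer_id=3 -> matches Hank
  - order 4 (Laptop): customer_id=1 -> matches Ivan
  - order 5 (Keyboard): customer_id=2 -> matches Iris
  - order 6 (Pen): customer_id=NULL, no match -> dropped
  - order 7 (Chair): customer_id=3 -> matches Hank
  - order 8 (Notebook): customer_id=1 -> matches Ivan
  - order 9 (Phone): customer_id=2 -> matches Iris
So 1 of 9 rows is dropped.

SQL:
SELECT a.product, b.name AS customer
FROM orders a
INNER JOIN customers b ON a.customer_id = b.id

Result:
product  | customer
---------+---------
Stapler  | Iris    
Router   | Ivan    
Lamp     | Hank    
Laptop   | Ivan    
Keyboard | Iris    
Chair    | Hank    
Notebook | Ivan    
Phone    | Iris    


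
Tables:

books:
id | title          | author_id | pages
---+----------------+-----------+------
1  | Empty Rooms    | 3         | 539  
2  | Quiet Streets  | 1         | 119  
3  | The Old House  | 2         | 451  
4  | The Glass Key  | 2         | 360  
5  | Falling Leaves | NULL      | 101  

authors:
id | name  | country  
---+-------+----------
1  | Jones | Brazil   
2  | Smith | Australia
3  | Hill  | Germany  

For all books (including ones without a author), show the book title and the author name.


LEFT JOIN keeps every row from books (the left table); where author_id has no match in authors, the author columns become NULL. Walk through each book:
  - book 1 (Empty Rooms): author_id=3 -> matches Hill
  - book 2 (Quiet Streets): author_id=1 -> matches Jones
  - book 3 (The Old House): author_id=2 -> matches Smith
  - book 4 (The Glass Key): author_id=2 -> matches Smith
  - book 5 (Falling Leaves): author_id=NULL, no match -> kept with NULL
All 5 rows appear; 1 has NULL author.

SQL:
SELECT a.title, b.name AS author
FROM books a
LEFT JOIN authors b ON a.author_id = b.id

Result:
title          | author
---------------+-------
Empty Rooms    | Hill  
Quiet Streets  | Jones 
The Old House  | Smith 
The Glass Key  | Smith 
Falling Leaves | NULL  


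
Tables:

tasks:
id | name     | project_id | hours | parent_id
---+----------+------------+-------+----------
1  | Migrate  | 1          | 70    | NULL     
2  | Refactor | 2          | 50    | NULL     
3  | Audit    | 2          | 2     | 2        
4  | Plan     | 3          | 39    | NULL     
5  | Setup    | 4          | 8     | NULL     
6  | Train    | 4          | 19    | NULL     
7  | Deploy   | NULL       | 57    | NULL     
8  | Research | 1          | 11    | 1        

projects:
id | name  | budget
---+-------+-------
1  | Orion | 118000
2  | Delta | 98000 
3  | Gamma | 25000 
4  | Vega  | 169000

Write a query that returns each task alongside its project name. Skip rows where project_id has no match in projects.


INNER JOIN keeps only tasks rows whose project_id matches an id in projects. Walk through each task:
  - task 1 (Migrate): project_id=1 -> matches Orion
  - task 2 (Refactor): project_id=2 -> matches Delta
  - task 3 (Audit): project_id=2 -> matches Delta
  - task 4 (Plan): project_id=3 -> matches Gamma
  - task 5 (Setup): project_id=4 -> matches Vega
  - task 6 (Train): project_id=4 -> matches Vega
  - task 7 (Deploy): project_id=NULL, no match -> dropped
  - task 8 (Research): project_id=1 -> matches Orion
So 1 of 8 rows is dropped.

SQL:
SELECT a.name, b.name AS project
FROM tasks a
INNER JOIN projects b ON a.project_id = b.id

Result:
name     | project
---------+--------
Migrate  | Orion  
Refactor | Delta  
Audit    | Delta  
Plan     | Gamma  
Setup    | Vega   
Train    | Vega   
Research | Orion  


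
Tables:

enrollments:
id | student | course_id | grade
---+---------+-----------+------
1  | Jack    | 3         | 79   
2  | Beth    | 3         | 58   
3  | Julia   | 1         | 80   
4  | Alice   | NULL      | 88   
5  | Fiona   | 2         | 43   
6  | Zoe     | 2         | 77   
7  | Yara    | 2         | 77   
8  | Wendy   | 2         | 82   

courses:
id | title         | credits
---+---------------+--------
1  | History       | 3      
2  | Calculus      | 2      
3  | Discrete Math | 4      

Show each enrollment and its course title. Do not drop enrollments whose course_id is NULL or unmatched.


LEFT JOIN keeps every row from enrollments (the left table); where course_id has no match in courses, the course columns become NULL. Walk through each enrollment:
  - enrollment 1 (Jack): course_id=3 -> matches Discrete Math
  - enrollment 2 (Beth): course_id=3 -> matches Discrete Math
  - enrollment 3 (Julia): course_id=1 -> matches History
  - enrollment 4 (Alice): course_id=NULL, no match -> kept with NULL
  - enrollment 5 (Fiona): course_id=2 -> matches Calculus
  - enrollment 6 (Zoe): course_id=2 -> matches Calculus
  - enrollment 7 (Yara): course_id=2 -> matches Calculus
  - enrollment 8 (Wendy): course_id=2 -> matches Calculus
All 8 rows appear; 1 has NULL course.

SQL:
SELECT a.student, b.title AS course
FROM enrollments a
LEFT JOIN courses b ON a.course_id = b.id

Result:
student | course       
--------+--------------
Jack    | Discrete Math
Beth    | Discrete Math
Julia   | History      
Alice   | NULL         
Fiona   | Calculus     
Zoe     | Calculus     
Yara    | Calculus     
Wendy   | Calculus     


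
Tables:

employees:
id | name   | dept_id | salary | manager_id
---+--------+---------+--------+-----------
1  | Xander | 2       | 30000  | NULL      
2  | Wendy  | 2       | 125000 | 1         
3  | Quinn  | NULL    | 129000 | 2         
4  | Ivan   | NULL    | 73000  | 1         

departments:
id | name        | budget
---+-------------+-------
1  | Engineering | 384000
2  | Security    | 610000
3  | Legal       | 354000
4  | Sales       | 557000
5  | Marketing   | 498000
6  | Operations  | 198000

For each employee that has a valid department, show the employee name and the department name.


INNER JOIN keeps only employees rows whose dept_id matches an id in departments. Walk through each employee:
  - employee 1 (Xander): dept_id=2 -> matches Security
  - employee 2 (Wendy): dept_id=2 -> matches Security
  - employee 3 (Quinn): dept_id=NULL, no match -> dropped
  - employee 4 (Ivan): dept_id=NULL, no match -> dropped
So 2 of 4 rows are dropped.

SQL:
SELECT a.name, b.name AS department
FROM employees a
INNER JOIN departments b ON a.dept_id = b.id

Result:
name   | department
-------+-----------
Xander | Security  
Wendy  | Security  


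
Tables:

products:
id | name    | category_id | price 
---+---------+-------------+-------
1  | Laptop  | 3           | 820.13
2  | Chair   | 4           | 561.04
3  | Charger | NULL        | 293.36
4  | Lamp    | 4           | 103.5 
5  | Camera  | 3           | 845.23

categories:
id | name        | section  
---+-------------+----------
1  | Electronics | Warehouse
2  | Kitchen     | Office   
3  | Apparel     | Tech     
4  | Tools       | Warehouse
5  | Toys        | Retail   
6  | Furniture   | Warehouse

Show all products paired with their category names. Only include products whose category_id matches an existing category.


INNER JOIN keeps only products rows whose category_id matches an id in categories. Walk through each product:
  - product 1 (Laptop): category_id=3 -> matches Apparel
  - product 2 (Chair): category_id=4 -> matches Tools
  - product 3 (Charger): category_id=NULL, no match -> dropped
  - product 4 (Lamp): category_id=4 -> matches Tools
  - product 5 (Camera): category_id=3 -> matches Apparel
So 1 of 5 rows is dropped.

SQL:
SELECT a.name, b.name AS category
FROM products a
INNER JOIN categories b ON a.category_id = b.id

Result:
name   | category
-------+---------
Laptop | Apparel 
Chair  | Tools   
Lamp   | Tools   
Camera | Apparel 


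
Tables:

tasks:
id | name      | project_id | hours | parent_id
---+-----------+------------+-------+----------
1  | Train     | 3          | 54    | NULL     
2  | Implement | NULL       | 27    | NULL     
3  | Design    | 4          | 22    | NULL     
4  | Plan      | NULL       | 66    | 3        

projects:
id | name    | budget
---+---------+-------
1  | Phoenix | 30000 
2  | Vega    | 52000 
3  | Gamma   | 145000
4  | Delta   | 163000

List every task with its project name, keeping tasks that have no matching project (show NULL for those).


LEFT JOIN keeps every row from tasks (the left table); where project_id has no match in projects, the project columns become NULL. Walk through each task:
  - task 1 (Train): project_id=3 -> matches Gamma
  - task 2 (Implement): project_id=NULL, no match -> kept with NULL
  - task 3 (Design): project_id=4 -> matches Delta
  - task 4 (Plan): project_id=NULL, no match -> kept with NULL
All 4 rows appear; 2 have NULL project.

SQL:
SELECT a.name, b.name AS project
FROM tasks a
LEFT JOIN projects b ON a.project_id = b.id

Result:
name      | project
----------+--------
Train     | Gamma  
Implement | NULL   
Design    | Delta  
Plan      | NULL   


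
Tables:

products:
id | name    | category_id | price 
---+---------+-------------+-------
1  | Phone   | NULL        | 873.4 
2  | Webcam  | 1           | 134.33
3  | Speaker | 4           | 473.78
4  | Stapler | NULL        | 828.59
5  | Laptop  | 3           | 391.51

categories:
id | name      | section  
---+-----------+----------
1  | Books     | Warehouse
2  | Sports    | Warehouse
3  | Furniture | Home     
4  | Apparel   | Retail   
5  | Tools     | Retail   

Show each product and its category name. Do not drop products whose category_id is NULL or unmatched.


LEFT JOIN keeps every row from products (the left table); where category_id has no match in categories, the category columns become NULL. Walk through each product:
  - product 1 (Phone): category_id=NULL, no match -> kept with NULL
  - product 2 (Webcam): category_id=1 -> matches Books
  - product 3 (Speaker): category_id=4 -> matches Apparel
  - product 4 (Stapler): category_id=NULL, no match -> kept with NULL
  - product 5 (Laptop): category_id=3 -> matches Furniture
All 5 rows appear; 2 have NULL category.

SQL:
SELECT a.name, b.name AS category
FROM products a
LEFT JOIN categories b ON a.category_id = b.id

Result:
name    | category 
--------+----------
Phone   | NULL     
Webcam  | Books    
Speaker | Apparel  
Stapler | NULL     
Laptop  | Furniture


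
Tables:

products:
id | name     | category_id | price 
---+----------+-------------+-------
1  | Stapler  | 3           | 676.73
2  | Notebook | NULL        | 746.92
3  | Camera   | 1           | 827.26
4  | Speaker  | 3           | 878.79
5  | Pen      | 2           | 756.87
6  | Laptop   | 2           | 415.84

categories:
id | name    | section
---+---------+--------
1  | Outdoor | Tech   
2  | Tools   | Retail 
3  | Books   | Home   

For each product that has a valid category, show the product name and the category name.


INNER JOIN keeps only products rows whose category_id matches an id in categories. Walk through each product:
  - product 1 (Stapler): category_id=3 -> matches Books
  - product 2 (Notebook): category_id=NULL, no match -> dropped
  - product 3 (Camera): category_id=1 -> matches Outdoor
  - product 4 (Speaker): category_id=3 -> matches Books
  - product 5 (Pen): category_id=2 -> matches Tools
  - product 6 (Laptop): category_id=2 -> matches Tools
So 1 of 6 rows is dropped.

SQL:
SELECT a.name, b.name AS category
FROM products a
INNER JOIN categories b ON a.category_id = b.id

Result:
name    | category
--------+---------
Stapler | Books   
Camera  | Outdoor 
Speaker | Books   
Pen     | Tools   
Laptop  | Tools   


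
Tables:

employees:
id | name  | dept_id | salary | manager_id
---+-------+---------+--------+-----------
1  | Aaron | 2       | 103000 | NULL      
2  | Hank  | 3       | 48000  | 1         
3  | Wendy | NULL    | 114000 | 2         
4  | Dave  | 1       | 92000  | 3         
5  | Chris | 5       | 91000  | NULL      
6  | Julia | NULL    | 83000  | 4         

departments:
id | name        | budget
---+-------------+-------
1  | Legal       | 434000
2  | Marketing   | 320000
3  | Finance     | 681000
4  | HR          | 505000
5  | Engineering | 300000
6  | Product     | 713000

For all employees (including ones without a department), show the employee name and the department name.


LEFT JOIN keeps every row from employees (the left table); where dept_id has no match in departments, the department columns become NULL. Walk through each employee:
  - employee 1 (Aaron): dept_id=2 -> matches Marketing
  - employee 2 (Hank): dept_id=3 -> matches Finance
  - employee 3 (Wendy): dept_id=NULL, no match -> kept with NULL
  - employee 4 (Dave): dept_id=1 -> matches Legal
  - employee 5 (Chris): dept_id=5 -> matches Engineering
  - employee 6 (Julia): dept_id=NULL, no match -> kept with NULL
All 6 rows appear; 2 have NULL department.

SQL:
SELECT a.name, b.name AS department
FROM employees a
LEFT JOIN departments b ON a.dept_id = b.id

Result:
name  | department 
------+------------
Aaron | Marketing  
Hank  | Finance    
Wendy | NULL       
Dave  | Legal      
Chris | Engineering
Julia | NULL       


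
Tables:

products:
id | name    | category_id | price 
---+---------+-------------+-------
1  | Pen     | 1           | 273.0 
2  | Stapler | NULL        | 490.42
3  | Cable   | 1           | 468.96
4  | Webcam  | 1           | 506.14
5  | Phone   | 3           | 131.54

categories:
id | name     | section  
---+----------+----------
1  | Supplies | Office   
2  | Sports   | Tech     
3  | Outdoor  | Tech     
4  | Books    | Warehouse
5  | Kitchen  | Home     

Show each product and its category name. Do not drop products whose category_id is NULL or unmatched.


LEFT JOIN keeps every row from products (the left table); where category_id has no match in categories, the category columns become NULL. Walk through each product:
  - product 1 (Pen): category_id=1 -> matches Supplies
  - product 2 (Stapler): category_id=NULL, no match -> kept with NULL
  - product 3 (Cable): category_id=1 -> matches Supplies
  - product 4 (Webcam): category_id=1 -> matches Supplies
  - product 5 (Phone): category_id=3 -> matches Outdoor
All 5 rows appear; 1 has NULL category.

SQL:
SELECT a.name, b.name AS category
FROM products a
LEFT JOIN categories b ON a.category_id = b.id

Result:
name    | category
--------+---------
Pen     | Supplies
Stapler | NULL    
Cable   | Supplies
Webcam  | Supplies
Phone   | Outdoor 


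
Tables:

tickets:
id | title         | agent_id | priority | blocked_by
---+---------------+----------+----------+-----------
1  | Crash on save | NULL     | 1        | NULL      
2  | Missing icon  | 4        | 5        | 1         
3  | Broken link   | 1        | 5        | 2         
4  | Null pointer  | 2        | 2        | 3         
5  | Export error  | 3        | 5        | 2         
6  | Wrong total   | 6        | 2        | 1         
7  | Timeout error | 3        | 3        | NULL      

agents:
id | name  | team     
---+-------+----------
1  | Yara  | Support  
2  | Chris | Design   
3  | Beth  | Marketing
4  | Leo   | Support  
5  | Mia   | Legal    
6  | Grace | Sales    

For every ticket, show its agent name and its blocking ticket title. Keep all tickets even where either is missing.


Two LEFT JOINs from the same base table tickets: one to agents via agent_id, one to tickets itself via blocked_by. Both are LEFT so every ticket is preserved.
Match against agents:
  - ticket 1 (Crash on save): agent_id=NULL, no match -> kept with NULL
  - ticket 2 (Missing icon): agent_id=4 -> matches Leo
  - ticket 3 (Broken link): agent_id=1 -> matches Yara
  - ticket 4 (Null pointer): agent_id=2 -> matches Chris
  - ticket 5 (Export error): agent_id=3 -> matches Beth
  - ticket 6 (Wrong total): agent_id=6 -> matches Grace
  - ticket 7 (Timeout error): agent_id=3 -> matches Beth
Match against tickets (self):
  - ticket 1 (Crash on save): blocked_by=NULL -> NULL
  - ticket 2 (Missing icon): blocked_by=1 -> Crash on save
  - ticket 3 (Broken link): blocked_by=2 -> Missing icon
  - ticket 4 (Null pointer): blocked_by=3 -> Broken link
  - ticket 5 (Export error): blocked_by=2 -> Missing icon
  - ticket 6 (Wrong total): blocked_by=1 -> Crash on save
  - ticket 7 (Timeout error): blocked_by=NULL -> NULL

SQL:
SELECT a.title, b.name AS agent, c.title AS blocked_by
FROM tickets a
LEFT JOIN agents b ON a.agent_id = b.id
LEFT JOIN tickets c ON a.blocked_by = c.id

Result:
title         | agent | blocked_by   
--------------+-------+--------------
Crash on save | NULL  | NULL         
Missing icon  | Leo   | Crash on save
Broken link   | Yara  | Missing icon 
Null pointer  | Chris | Broken link  
Export error  | Beth  | Missing icon 
Wrong total   | Grace | Crash on save
Timeout error | Beth  | NULL         


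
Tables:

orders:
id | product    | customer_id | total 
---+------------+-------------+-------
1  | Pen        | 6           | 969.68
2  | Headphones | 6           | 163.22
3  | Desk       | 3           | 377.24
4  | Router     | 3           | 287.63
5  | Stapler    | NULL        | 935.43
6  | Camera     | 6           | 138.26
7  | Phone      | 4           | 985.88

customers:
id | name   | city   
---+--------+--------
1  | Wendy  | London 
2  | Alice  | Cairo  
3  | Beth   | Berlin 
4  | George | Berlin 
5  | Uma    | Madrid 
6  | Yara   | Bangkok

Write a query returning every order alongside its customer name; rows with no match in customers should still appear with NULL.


LEFT JOIN keeps every row from orders (the left table); where customer_id has no match in customers, the customer columns become NULL. Walk through each order:
  - order 1 (Pen): customer_id=6 -> matches Yara
  - order 2 (Headphones): customer_id=6 -> matches Yara
  - order 3 (Desk): customer_id=3 -> matches Beth
  - order 4 (Router): customer_id=3 -> matches Beth
  - order 5 (Stapler): customer_id=NULL, no match -> kept with NULL
  - order 6 (Camera): customer_id=6 -> matches Yara
  - order 7 (Phone): customer_id=4 -> matches George
All 7 rows appear; 1 has NULL customer.

SQL:
SELECT a.product, b.name AS customer
FROM orders a
LEFT JOIN customers b ON a.customer_id = b.id

Result:
product    | customer
-----------+---------
Pen        | Yara    
Headphones | Yara    
Desk       | Beth    
Router     | Beth    
Stapler    | NULL    
Camera     | Yara    
Phone      | George  


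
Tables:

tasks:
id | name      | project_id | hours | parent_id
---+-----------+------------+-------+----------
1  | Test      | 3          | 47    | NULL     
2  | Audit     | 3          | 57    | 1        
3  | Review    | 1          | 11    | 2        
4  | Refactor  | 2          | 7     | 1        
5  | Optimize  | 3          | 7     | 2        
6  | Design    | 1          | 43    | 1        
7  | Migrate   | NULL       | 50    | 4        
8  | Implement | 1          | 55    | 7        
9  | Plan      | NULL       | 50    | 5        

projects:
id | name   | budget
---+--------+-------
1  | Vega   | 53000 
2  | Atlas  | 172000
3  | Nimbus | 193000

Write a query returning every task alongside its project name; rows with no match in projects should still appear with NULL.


LEFT JOIN keeps every row from tasks (the left table); where project_id has no match in projects, the project columns become NULL. Walk through each task:
  - task 1 (Test): project_id=3 -> matches Nimbus
  - task 2 (Audit): project_id=3 -> matches Nimbus
  - task 3 (Review): project_id=1 -> matches Vega
  - task 4 (Refactor): project_id=2 -> matches Atlas
  - task 5 (Optimize): project_id=3 -> matches Nimbus
  - task 6 (Design): project_id=1 -> matches Vega
  - task 7 (Migrate): project_id=NULL, no match -> kept with NULL
  - task 8 (Implement): project_id=1 -> matches Vega
  - task 9 (Plan): project_id=NULL, no match -> kept with NULL
All 9 rows appear; 2 have NULL project.

SQL:
SELECT a.name, b.name AS project
FROM tasks a
LEFT JOIN projects b ON a.project_id = b.id

Result:
name      | project
----------+--------
Test      | Nimbus 
Audit     | Nimbus 
Review    | Vega   
Refactor  | Atlas  
Optimize  | Nimbus 
Design    | Vega   
Migrate   | NULL   
Implement | Vega   
Plan      | NULL   


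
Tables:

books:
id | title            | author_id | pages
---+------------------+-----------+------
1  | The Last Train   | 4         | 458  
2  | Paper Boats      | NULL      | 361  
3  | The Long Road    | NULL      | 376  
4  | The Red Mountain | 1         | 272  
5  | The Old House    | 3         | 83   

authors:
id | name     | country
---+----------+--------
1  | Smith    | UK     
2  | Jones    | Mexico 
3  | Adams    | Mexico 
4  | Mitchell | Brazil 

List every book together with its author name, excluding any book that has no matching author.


INNER JOIN keeps only books rows whose author_id matches an id in authors. Walk through each book:
  - book 1 (The Last Train): author_id=4 -> matches Mitchell
  - book 2 (Paper Boats): author_id=NULL, no match -> dropped
  - book 3 (The Long Road): author_id=NULL, no match -> dropped
  - book 4 (The Red Mountain): author_id=1 -> matches Smith
  - book 5 (The Old House): author_id=3 -> matches Adams
So 2 of 5 rows are dropped.

SQL:
SELECT a.title, b.name AS author
FROM books a
INNER JOIN authors b ON a.author_id = b.id

Result:
title            | author  
-----------------+---------
The Last Train   | Mitchell
The Red Mountain | Smith   
The Old House    | Adams   


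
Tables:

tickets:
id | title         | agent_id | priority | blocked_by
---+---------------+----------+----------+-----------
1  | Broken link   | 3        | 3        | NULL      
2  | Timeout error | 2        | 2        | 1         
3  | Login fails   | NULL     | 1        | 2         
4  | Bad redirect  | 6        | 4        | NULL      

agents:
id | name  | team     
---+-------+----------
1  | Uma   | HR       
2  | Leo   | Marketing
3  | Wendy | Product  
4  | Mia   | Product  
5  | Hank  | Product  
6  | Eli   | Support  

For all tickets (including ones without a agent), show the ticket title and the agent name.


LEFT JOIN keeps every row from tickets (the left table); where agent_id has no match in agents, the agent columns become NULL. Walk through each ticket:
  - ticket 1 (Broken link): agent_id=3 -> matches Wendy
  - ticket 2 (Timeout error): agent_id=2 -> matches Leo
  - ticket 3 (Login fails): agent_id=NULL, no match -> kept with NULL
  - ticket 4 (Bad redirect): agent_id=6 -> matches Eli
All 4 rows appear; 1 has NULL agent.

SQL:
SELECT a.title, b.name AS agent
FROM tickets a
LEFT JOIN agents b ON a.agent_id = b.id

Result:
title         | agent
--------------+------
Broken link   | Wendy
Timeout error | Leo  
Login fails   | NULL 
Bad redirect  | Eli  
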